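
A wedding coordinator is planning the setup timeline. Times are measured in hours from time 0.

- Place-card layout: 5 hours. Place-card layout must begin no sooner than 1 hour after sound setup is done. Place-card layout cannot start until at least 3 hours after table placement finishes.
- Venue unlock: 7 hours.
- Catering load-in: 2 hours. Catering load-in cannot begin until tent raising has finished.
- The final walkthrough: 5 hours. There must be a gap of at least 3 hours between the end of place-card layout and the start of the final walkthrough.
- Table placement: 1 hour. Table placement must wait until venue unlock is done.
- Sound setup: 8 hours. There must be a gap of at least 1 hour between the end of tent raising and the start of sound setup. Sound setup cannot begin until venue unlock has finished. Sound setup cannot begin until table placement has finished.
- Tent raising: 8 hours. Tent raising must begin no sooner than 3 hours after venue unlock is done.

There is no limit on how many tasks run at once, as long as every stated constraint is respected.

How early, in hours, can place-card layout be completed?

33

Nothing blocks venue unlock, so it runs from hour 0 to hour 7.
Table placement cannot begin until venue unlock (finishes hour 7). It runs from hour 7 to 7 + 1 = hour 8.
Tent raising waits on venue unlock (finishes hour 7, plus 3-hour gap → hour 10), so it starts at hour 10 and finishes at 10 + 8 = hour 18.
Sound setup needs all of tent raising (finishes hour 18, plus 1-hour gap → hour 19); venue unlock (finishes hour 7); table placement (finishes hour 8). That puts its earliest start at hour 19; it finishes at 19 + 8 = hour 27.
Place-card layout cannot start until sound setup (finishes hour 27, plus 1-hour gap → hour 28); table placement (finishes hour 8, plus 3-hour gap → hour 11). The controlling bound is hour 28, so place-card layout finishes at 28 + 5 = hour 33.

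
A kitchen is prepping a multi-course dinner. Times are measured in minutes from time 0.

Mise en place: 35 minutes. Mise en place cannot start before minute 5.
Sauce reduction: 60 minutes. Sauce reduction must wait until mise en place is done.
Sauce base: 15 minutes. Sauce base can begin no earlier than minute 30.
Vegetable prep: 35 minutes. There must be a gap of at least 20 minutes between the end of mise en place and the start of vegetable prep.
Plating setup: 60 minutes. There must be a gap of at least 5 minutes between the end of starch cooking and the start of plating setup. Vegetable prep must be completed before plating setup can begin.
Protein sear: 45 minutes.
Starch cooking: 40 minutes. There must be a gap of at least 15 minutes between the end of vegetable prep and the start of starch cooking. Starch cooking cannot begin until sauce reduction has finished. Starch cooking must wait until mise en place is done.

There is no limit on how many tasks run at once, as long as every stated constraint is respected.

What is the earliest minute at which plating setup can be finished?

215

Mise en place waits on its own release at minute 5, so it starts at minute 5 and finishes at 5 + 35 = minute 40.
After mise en place (finishes minute 40), sauce reduction can start at minute 40 and finishes at minute 100.
After mise en place (finishes minute 40, plus 20-minute gap → minute 60), vegetable prep can start at minute 60 and finishes at minute 95.
For starch cooking: vegetable prep (finishes minute 95, plus 15-minute gap → minute 110); sauce reduction (finishes minute 100); mise en place (finishes minute 40). Taking the maximum gives a start of minute 110, and it finishes at 110 + 40 = minute 150.
For plating setup: starch cooking (finishes minute 150, plus 5-minute gap → minute 155); vegetable prep (finishes minute 95). Taking the maximum gives a start of minute 155, and it finishes at 155 + 60 = minute 215.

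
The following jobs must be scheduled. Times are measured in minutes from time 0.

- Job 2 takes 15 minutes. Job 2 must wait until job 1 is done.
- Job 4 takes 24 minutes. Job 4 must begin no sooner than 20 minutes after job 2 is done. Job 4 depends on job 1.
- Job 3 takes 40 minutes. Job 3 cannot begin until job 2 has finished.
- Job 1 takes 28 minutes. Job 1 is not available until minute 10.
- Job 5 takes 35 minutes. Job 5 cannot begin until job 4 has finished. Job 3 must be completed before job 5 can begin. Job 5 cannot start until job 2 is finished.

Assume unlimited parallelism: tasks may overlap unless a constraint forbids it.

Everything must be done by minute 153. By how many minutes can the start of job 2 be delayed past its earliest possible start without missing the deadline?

Job 1 waits on its own release at minute 10, so it starts at minute 10 and finishes at 10 + 28 = minute 38.
Job 2 waits on job 1 (finishes minute 38), so it starts at minute 38 and finishes at 38 + 15 = minute 53.

Working backward from the deadline:
Nothing follows job 5; the deadline of minute 153 is its only limit. It must start by 153 − 35 = minute 118.
Since job 5 (must start by minute 118) depends on it, job 3 must finish by minute 118. Backing off its 40-minute duration gives a latest start of minute 78.
Job 4 must finish before job 5 (must start by minute 118). With a 24-minute duration, job 4 must start by 118 − 24 = minute 94.
For job 2: job 3 (must start by minute 78); job 4 (must start by minute 94, minus 20-minute gap → minute 74); job 5 (must start by minute 118). The most restrictive is minute 74; with a 15-minute duration, job 2 must start by minute 59.
So job 2 can start as early as minute 38 and as late as minute 59, giving 59 − 38 = 21 minutes of slack.

21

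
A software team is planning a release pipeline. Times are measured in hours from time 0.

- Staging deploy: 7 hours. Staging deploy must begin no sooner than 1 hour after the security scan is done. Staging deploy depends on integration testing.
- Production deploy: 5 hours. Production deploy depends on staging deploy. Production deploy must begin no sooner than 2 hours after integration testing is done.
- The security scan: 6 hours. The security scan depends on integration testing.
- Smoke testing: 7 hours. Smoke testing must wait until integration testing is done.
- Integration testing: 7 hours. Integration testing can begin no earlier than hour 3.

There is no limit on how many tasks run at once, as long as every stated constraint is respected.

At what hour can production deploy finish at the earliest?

29

Integration testing cannot begin until its own release at hour 3. It runs from hour 3 to 3 + 7 = hour 10.
The security scan waits on integration testing (finishes hour 10), so it starts at hour 10 and finishes at 10 + 6 = hour 16.
Staging deploy needs all of the security scan (finishes hour 16, plus 1-hour gap → hour 17); integration testing (finishes hour 10). That puts its earliest start at hour 17; it finishes at 17 + 7 = hour 24.
For production deploy: staging deploy (finishes hour 24); integration testing (finishes hour 10, plus 2-hour gap → hour 12). Taking the maximum gives a start of hour 24, and it finishes at 24 + 5 = hour 29.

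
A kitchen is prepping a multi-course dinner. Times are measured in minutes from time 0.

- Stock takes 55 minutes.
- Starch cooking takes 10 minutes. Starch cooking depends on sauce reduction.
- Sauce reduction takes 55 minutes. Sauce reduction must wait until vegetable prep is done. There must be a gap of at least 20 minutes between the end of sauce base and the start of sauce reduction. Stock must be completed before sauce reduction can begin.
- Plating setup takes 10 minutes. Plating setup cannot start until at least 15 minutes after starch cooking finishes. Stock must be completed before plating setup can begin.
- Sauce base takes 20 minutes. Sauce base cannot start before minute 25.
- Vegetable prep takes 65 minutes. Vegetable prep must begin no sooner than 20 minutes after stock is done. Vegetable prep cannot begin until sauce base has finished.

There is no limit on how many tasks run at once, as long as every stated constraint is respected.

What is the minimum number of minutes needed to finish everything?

After its own release at minute 25, sauce base can start at minute 25 and finishes at minute 45.
Stock can start immediately at minute 0; it finishes at minute 55.
Vegetable prep has to wait for stock (finishes minute 55, plus 20-minute gap → minute 75); sauce base (finishes minute 45). The latest of these is minute 75, so vegetable prep runs minute 75 to 75 + 65 = minute 140.
Sauce reduction needs all of vegetable prep (finishes minute 140); sauce base (finishes minute 45, plus 20-minute gap → minute 65); stock (finishes minute 55). That puts its earliest start at minute 140; it finishes at 140 + 55 = minute 195.
Starch cooking cannot begin until sauce reduction (finishes minute 195). It runs from minute 195 to 195 + 10 = minute 205.
Plating setup needs all of starch cooking (finishes minute 205, plus 15-minute gap → minute 220); stock (finishes minute 55). That puts its earliest start at minute 220; it finishes at 220 + 10 = minute 230.
All tasks are finished once the last one completes. Finish times: Stock at 55, Sauce base at 45, Vegetable prep at 140, Sauce reduction at 195, Starch cooking at 205, Plating setup at 230. The latest is minute 230.

230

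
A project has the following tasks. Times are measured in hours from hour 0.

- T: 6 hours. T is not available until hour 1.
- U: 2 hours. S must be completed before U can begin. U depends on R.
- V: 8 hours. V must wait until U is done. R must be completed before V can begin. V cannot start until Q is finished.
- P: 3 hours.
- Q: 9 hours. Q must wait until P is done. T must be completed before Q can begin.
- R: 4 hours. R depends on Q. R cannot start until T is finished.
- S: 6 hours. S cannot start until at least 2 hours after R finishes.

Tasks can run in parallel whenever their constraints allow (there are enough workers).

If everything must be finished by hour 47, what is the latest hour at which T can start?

10

To finish by hour 47, V (duration 8) must start no later than hour 39.
U feeds into V (must start by hour 39); so U must finish by hour 39 and therefore start by hour 37.
S must finish before U (must start by hour 37). With a 6-hour duration, S must start by 37 − 6 = hour 31.
R feeds S (must start by hour 31, minus 2-hour gap → hour 29); U (must start by hour 37); V (must start by hour 39). Taking the minimum, R must finish by hour 29 and start by 29 − 4 = hour 25.
For Q: R (must start by hour 25); V (must start by hour 39). The most restrictive is hour 25; with a 9-hour duration, Q must start by hour 16.
T has several dependents: Q (must start by hour 16); R (must start by hour 25). The earliest of those limits is hour 16, so T must start by 16 − 6 = hour 10.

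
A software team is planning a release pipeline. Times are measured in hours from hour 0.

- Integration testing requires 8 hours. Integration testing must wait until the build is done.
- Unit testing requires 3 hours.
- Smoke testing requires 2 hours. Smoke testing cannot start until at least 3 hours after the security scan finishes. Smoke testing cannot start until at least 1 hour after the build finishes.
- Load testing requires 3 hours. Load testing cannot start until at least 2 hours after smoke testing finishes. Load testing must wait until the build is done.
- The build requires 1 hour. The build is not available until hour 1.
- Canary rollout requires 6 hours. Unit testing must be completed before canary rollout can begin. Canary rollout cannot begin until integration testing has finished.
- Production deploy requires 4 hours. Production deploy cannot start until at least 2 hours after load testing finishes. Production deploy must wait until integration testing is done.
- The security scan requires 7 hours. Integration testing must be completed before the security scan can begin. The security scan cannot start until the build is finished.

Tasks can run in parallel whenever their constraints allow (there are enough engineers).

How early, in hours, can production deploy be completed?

The build waits on its own release at hour 1, so it starts at hour 1 and finishes at 1 + 1 = hour 2.
Integration testing waits on the build (finishes hour 2), so it starts at hour 2 and finishes at 2 + 8 = hour 10.
The security scan needs all of integration testing (finishes hour 10); the build (finishes hour 2). That puts its earliest start at hour 10; it finishes at 10 + 7 = hour 17.
For smoke testing: the security scan (finishes hour 17, plus 3-hour gap → hour 20); the build (finishes hour 2, plus 1-hour gap → hour 3). Taking the maximum gives a start of hour 20, and it finishes at 20 + 2 = hour 22.
Load testing cannot start until smoke testing (finishes hour 22, plus 2-hour gap → hour 24); the build (finishes hour 2). The controlling bound is hour 24, so load testing finishes at 24 + 3 = hour 27.
For production deploy: load testing (finishes hour 27, plus 2-hour gap → hour 29); integration testing (finishes hour 10). Taking the maximum gives a start of hour 29, and it finishes at 29 + 4 = hour 33.

33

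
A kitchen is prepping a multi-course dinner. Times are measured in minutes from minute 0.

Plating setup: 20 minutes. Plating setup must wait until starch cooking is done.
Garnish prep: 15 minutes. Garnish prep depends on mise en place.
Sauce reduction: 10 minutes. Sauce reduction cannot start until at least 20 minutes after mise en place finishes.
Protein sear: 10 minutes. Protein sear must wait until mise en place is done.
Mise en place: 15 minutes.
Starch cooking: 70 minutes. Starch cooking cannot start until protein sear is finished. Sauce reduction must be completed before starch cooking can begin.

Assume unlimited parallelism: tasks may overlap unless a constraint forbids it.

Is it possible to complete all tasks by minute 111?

Mise en place can start immediately at minute 0; it finishes at minute 15.
Garnish prep cannot begin until mise en place (finishes minute 15). It runs from minute 15 to 15 + 15 = minute 30.
Sauce reduction cannot begin until mise en place (finishes minute 15, plus 20-minute gap → minute 35). It runs from minute 35 to 35 + 10 = minute 45.
After mise en place (finishes minute 15), protein sear can start at minute 15 and finishes at minute 25.
Starch cooking needs all of protein sear (finishes minute 25); sauce reduction (finishes minute 45). That puts its earliest start at minute 45; it finishes at 45 + 70 = minute 115.
Plating setup waits on starch cooking (finishes minute 115), so it starts at minute 115 and finishes at 115 + 20 = minute 135.
The earliest everything can be done is minute 135, which is after the deadline of 111, so it is not possible.

No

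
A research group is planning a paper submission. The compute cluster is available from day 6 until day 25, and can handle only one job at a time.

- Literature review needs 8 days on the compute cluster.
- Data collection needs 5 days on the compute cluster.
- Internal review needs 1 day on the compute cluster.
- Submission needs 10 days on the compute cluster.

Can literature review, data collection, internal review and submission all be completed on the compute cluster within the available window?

The compute cluster window is 25 − 6 = 19 days.
Running back to back, the jobs need 8 + 5 + 1 + 10 = 24 days on the compute cluster.
Since 24 > 19, they cannot all fit.

No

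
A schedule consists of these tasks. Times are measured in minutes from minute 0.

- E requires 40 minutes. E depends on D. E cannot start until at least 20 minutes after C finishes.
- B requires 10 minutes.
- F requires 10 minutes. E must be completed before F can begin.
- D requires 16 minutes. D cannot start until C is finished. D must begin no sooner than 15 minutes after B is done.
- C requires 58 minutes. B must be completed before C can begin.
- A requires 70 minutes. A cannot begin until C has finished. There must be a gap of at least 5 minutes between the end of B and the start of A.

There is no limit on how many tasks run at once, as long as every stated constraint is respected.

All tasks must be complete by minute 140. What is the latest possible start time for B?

2

A has no dependents, so it just needs to finish by minute 140. Starting by 140 − 70 = minute 70 achieves that.
F has no dependents, so it just needs to finish by minute 140. Starting by 140 − 10 = minute 130 achieves that.
E has to be done before F (must start by minute 130). That means finishing by minute 130, i.e. starting by 130 − 40 = minute 90.
D must finish before E (must start by minute 90). With a 16-minute duration, D must start by 90 − 16 = minute 74.
C must finish in time for A (must start by minute 70); D (must start by minute 74); E (must start by minute 90, minus 20-minute gap → minute 70). The tightest is minute 70, so C must start by 70 − 58 = minute 12.
B must finish in time for A (must start by minute 70, minus 5-minute gap → minute 65); C (must start by minute 12); D (must start by minute 74, minus 15-minute gap → minute 59). The tightest is minute 12, so B must start by 12 − 10 = minute 2.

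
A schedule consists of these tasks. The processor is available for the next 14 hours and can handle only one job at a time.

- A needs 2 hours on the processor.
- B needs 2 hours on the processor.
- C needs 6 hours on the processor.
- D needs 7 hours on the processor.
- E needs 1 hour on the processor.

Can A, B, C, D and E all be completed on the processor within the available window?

Running back to back, the jobs need 2 + 2 + 6 + 7 + 1 = 18 hours on the processor.
Since 18 > 14, they cannot all fit.

No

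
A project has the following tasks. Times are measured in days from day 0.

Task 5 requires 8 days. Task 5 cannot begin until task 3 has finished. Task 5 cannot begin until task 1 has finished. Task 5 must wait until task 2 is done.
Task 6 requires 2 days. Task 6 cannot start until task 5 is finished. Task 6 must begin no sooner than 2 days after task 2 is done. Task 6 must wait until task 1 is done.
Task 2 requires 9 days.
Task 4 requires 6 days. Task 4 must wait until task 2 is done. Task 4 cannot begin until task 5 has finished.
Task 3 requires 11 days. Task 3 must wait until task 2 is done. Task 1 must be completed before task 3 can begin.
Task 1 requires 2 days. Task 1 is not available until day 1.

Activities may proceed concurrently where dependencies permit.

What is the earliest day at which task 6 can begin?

28

Nothing blocks task 2, so it runs from day 0 to day 9.
Task 1 waits on its own release at day 1, so it starts at day 1 and finishes at 1 + 2 = day 3.
For task 3: task 2 (finishes day 9); task 1 (finishes day 3). Taking the maximum gives a start of day 9, and it finishes at 9 + 11 = day 20.
Task 5 needs all of task 3 (finishes day 20); task 1 (finishes day 3); task 2 (finishes day 9). That puts its earliest start at day 20; it finishes at 20 + 8 = day 28.
Task 6 waits on task 5 (finishes day 28); task 2 (finishes day 9, plus 2-day gap → day 11); task 1 (finishes day 3). The latest of these is day 28, which is the earliest task 6 can start.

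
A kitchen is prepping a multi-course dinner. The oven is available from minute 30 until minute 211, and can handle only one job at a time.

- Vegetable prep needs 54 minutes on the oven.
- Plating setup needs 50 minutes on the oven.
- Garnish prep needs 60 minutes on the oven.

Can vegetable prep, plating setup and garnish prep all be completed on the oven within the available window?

The oven window is 211 − 30 = 181 minutes.
Running back to back, the jobs need 54 + 50 + 60 = 164 minutes on the oven.
Since 164 ≤ 181, they fit within the window.

Yes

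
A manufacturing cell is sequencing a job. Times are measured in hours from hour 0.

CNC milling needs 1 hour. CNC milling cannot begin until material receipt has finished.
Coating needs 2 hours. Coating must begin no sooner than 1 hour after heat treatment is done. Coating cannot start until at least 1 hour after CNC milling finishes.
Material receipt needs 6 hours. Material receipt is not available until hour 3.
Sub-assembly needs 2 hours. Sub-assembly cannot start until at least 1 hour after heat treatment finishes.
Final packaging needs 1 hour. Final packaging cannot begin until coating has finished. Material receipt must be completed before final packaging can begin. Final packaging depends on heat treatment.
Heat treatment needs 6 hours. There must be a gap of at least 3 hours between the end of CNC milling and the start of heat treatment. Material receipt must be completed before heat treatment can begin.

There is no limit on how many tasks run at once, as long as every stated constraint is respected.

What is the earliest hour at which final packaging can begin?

22

After its own release at hour 3, material receipt can start at hour 3 and finishes at hour 9.
CNC milling cannot begin until material receipt (finishes hour 9). It runs from hour 9 to 9 + 1 = hour 10.
Heat treatment needs all of CNC milling (finishes hour 10, plus 3-hour gap → hour 13); material receipt (finishes hour 9). That puts its earliest start at hour 13; it finishes at 13 + 6 = hour 19.
Coating has to wait for heat treatment (finishes hour 19, plus 1-hour gap → hour 20); CNC milling (finishes hour 10, plus 1-hour gap → hour 11). The latest of these is hour 20, so coating runs hour 20 to 20 + 2 = hour 22.
Final packaging waits on coating (finishes hour 22); material receipt (finishes hour 9); heat treatment (finishes hour 19). The latest of these is hour 22, which is the earliest final packaging can start.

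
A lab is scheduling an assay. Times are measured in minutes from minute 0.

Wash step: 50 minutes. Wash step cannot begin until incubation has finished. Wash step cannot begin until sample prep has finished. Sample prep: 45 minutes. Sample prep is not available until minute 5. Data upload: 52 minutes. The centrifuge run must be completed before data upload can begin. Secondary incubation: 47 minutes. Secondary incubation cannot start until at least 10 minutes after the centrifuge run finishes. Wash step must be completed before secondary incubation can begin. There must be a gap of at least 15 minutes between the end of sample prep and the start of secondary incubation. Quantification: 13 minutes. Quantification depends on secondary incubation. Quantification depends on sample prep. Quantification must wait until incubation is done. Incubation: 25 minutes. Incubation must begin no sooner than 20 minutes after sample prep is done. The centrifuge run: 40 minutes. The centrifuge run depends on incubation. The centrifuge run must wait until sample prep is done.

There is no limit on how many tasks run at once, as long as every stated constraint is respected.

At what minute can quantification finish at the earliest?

205

Sample prep cannot begin until its own release at minute 5. It runs from minute 5 to 5 + 45 = minute 50.
Incubation cannot begin until sample prep (finishes minute 50, plus 20-minute gap → minute 70). It runs from minute 70 to 70 + 25 = minute 95.
Wash step cannot start until incubation (finishes minute 95); sample prep (finishes minute 50). The controlling bound is minute 95, so wash step finishes at 95 + 50 = minute 145.
The centrifuge run has to wait for incubation (finishes minute 95); sample prep (finishes minute 50). The latest of these is minute 95, so the centrifuge run runs minute 95 to 95 + 40 = minute 135.
Secondary incubation has to wait for the centrifuge run (finishes minute 135, plus 10-minute gap → minute 145); wash step (finishes minute 145); sample prep (finishes minute 50, plus 15-minute gap → minute 65). The latest of these is minute 145, so secondary incubation runs minute 145 to 145 + 47 = minute 192.
For quantification: secondary incubation (finishes minute 192); sample prep (finishes minute 50); incubation (finishes minute 95). Taking the maximum gives a start of minute 192, and it finishes at 192 + 13 = minute 205.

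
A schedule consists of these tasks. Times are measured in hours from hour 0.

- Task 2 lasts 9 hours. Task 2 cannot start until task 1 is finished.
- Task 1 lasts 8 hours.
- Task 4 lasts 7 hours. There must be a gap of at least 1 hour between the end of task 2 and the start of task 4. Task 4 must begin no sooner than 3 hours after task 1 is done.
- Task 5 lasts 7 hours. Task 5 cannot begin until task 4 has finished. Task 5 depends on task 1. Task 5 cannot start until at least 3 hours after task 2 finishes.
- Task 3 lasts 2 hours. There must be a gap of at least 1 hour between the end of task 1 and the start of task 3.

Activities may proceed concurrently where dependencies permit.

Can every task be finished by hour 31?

Nothing blocks task 1, so it runs from hour 0 to hour 8.
Task 3 waits on task 1 (finishes hour 8, plus 1-hour gap → hour 9), so it starts at hour 9 and finishes at 9 + 2 = hour 11.
Task 2 waits on task 1 (finishes hour 8), so it starts at hour 8 and finishes at 8 + 9 = hour 17.
Task 4 has to wait for task 2 (finishes hour 17, plus 1-hour gap → hour 18); task 1 (finishes hour 8, plus 3-hour gap → hour 11). The latest of these is hour 18, so task 4 runs hour 18 to 18 + 7 = hour 25.
For task 5: task 4 (finishes hour 25); task 1 (finishes hour 8); task 2 (finishes hour 17, plus 3-hour gap → hour 20). Taking the maximum gives a start of hour 25, and it finishes at 25 + 7 = hour 32.
The earliest everything can be done is hour 32, which is after the deadline of 31, so it is not possible.

No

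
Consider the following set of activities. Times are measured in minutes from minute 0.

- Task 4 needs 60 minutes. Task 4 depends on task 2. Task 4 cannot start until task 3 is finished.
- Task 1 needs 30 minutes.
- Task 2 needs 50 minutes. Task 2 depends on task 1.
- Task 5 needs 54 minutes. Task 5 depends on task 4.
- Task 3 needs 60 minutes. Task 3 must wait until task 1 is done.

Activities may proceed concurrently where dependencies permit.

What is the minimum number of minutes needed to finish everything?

Nothing blocks task 1, so it runs from minute 0 to minute 30.
Task 3 waits on task 1 (finishes minute 30), so it starts at minute 30 and finishes at 30 + 60 = minute 90.
After task 1 (finishes minute 30), task 2 can start at minute 30 and finishes at minute 80.
Task 4 needs all of task 2 (finishes minute 80); task 3 (finishes minute 90). That puts its earliest start at minute 90; it finishes at 90 + 60 = minute 150.
Task 5 waits on task 4 (finishes minute 150), so it starts at minute 150 and finishes at 150 + 54 = minute 204.
All tasks are finished once the last one completes. Finish times: Task 1 at 30, Task 2 at 80, Task 3 at 90, Task 4 at 150, Task 5 at 204. The latest is minute 204.

204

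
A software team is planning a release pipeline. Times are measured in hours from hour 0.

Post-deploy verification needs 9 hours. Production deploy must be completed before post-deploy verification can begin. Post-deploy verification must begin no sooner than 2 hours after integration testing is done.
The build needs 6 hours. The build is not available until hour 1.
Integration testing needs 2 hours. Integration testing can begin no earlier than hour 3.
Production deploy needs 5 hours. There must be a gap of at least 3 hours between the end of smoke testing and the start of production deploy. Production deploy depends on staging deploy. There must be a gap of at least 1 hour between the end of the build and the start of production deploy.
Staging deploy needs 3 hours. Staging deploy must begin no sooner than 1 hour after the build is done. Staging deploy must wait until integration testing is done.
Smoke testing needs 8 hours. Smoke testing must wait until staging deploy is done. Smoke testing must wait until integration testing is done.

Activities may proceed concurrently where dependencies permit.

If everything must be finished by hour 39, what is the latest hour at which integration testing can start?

Nothing follows post-deploy verification; the deadline of hour 39 is its only limit. It must start by 39 − 9 = hour 30.
Since post-deploy verification (must start by hour 30) depends on it, production deploy must finish by hour 30. Backing off its 5-hour duration gives a latest start of hour 25.
Since production deploy (must start by hour 25, minus 3-hour gap → hour 22) depends on it, smoke testing must finish by hour 22. Backing off its 8-hour duration gives a latest start of hour 14.
Staging deploy has several dependents: smoke testing (must start by hour 14); production deploy (must start by hour 25). The earliest of those limits is hour 14, so staging deploy must start by 14 − 3 = hour 11.
For integration testing: staging deploy (must start by hour 11); smoke testing (must start by hour 14); post-deploy verification (must start by hour 30, minus 2-hour gap → hour 28). The most restrictive is hour 11; with a 2-hour duration, integration testing must start by hour 9.

9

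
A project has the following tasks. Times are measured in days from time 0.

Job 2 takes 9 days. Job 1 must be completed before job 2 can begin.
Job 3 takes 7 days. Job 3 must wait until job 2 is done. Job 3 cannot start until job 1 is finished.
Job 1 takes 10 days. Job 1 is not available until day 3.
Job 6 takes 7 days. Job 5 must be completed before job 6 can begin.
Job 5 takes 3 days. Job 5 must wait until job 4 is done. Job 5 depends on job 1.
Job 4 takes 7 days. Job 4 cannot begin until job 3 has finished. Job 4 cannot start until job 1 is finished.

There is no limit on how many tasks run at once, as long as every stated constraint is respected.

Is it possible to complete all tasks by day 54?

Job 1 waits on its own release at day 3, so it starts at day 3 and finishes at 3 + 10 = day 13.
Job 2 waits on job 1 (finishes day 13), so it starts at day 13 and finishes at 13 + 9 = day 22.
For job 3: job 2 (finishes day 22); job 1 (finishes day 13). Taking the maximum gives a start of day 22, and it finishes at 22 + 7 = day 29.
For job 4: job 3 (finishes day 29); job 1 (finishes day 13). Taking the maximum gives a start of day 29, and it finishes at 29 + 7 = day 36.
Job 5 has to wait for job 4 (finishes day 36); job 1 (finishes day 13). The latest of these is day 36, so job 5 runs day 36 to 36 + 3 = day 39.
Job 6 waits on job 5 (finishes day 39), so it starts at day 39 and finishes at 39 + 7 = day 46.
Every task is finished by day 46, which is no later than the deadline of 54, so the schedule is feasible.

Yes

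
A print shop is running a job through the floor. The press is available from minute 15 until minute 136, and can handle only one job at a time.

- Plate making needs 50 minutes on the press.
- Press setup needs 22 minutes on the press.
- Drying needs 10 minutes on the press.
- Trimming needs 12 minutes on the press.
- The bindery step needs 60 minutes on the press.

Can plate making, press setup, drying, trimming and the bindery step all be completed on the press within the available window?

The press window is 136 − 15 = 121 minutes.
Running back to back, the jobs need 50 + 22 + 10 + 12 + 60 = 154 minutes on the press.
Since 154 > 121, they cannot all fit.

No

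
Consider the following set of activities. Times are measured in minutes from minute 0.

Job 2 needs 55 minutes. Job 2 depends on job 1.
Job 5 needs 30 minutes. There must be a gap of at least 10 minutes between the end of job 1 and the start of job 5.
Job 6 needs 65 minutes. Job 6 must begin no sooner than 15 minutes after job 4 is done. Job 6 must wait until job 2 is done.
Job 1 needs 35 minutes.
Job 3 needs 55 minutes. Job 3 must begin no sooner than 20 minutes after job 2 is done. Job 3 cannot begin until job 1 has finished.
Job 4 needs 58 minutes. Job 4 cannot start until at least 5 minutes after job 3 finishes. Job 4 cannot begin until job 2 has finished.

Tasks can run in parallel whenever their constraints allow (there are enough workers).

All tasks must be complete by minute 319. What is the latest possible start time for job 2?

46

Nothing follows job 6; the deadline of minute 319 is its only limit. It must start by 319 − 65 = minute 254.
Since job 6 (must start by minute 254, minus 15-minute gap → minute 239) depends on it, job 4 must finish by minute 239. Backing off its 58-minute duration gives a latest start of minute 181.
Job 3 has to be done before job 4 (must start by minute 181, minus 5-minute gap → minute 176). That means finishing by minute 176, i.e. starting by 176 − 55 = minute 121.
Job 2 feeds job 3 (must start by minute 121, minus 20-minute gap → minute 101); job 4 (must start by minute 181); job 6 (must start by minute 254). Taking the minimum, job 2 must finish by minute 101 and start by 101 − 55 = minute 46.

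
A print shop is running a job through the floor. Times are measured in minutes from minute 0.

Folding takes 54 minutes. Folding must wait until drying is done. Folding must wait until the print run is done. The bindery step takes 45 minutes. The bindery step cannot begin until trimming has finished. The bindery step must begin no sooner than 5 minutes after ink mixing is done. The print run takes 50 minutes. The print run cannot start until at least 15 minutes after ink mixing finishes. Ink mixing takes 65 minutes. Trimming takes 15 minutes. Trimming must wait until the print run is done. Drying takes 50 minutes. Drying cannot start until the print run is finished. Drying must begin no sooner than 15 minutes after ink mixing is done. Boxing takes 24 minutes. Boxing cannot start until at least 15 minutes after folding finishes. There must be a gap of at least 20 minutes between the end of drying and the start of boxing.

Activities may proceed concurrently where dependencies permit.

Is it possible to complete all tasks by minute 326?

Yes

Ink mixing has no prerequisites, so it starts at minute 0 and finishes at minute 65.
The print run waits on ink mixing (finishes minute 65, plus 15-minute gap → minute 80), so it starts at minute 80 and finishes at 80 + 50 = minute 130.
Trimming cannot begin until the print run (finishes minute 130). It runs from minute 130 to 130 + 15 = minute 145.
For the bindery step: trimming (finishes minute 145); ink mixing (finishes minute 65, plus 5-minute gap → minute 70). Taking the maximum gives a start of minute 145, and it finishes at 145 + 45 = minute 190.
For drying: the print run (finishes minute 130); ink mixing (finishes minute 65, plus 15-minute gap → minute 80). Taking the maximum gives a start of minute 130, and it finishes at 130 + 50 = minute 180.
Folding cannot start until drying (finishes minute 180); the print run (finishes minute 130). The controlling bound is minute 180, so folding finishes at 180 + 54 = minute 234.
Boxing cannot start until folding (finishes minute 234, plus 15-minute gap → minute 249); drying (finishes minute 180, plus 20-minute gap → minute 200). The controlling bound is minute 249, so boxing finishes at 249 + 24 = minute 273.
Every task is finished by minute 273, which is no later than the deadline of 326, so the schedule is feasible.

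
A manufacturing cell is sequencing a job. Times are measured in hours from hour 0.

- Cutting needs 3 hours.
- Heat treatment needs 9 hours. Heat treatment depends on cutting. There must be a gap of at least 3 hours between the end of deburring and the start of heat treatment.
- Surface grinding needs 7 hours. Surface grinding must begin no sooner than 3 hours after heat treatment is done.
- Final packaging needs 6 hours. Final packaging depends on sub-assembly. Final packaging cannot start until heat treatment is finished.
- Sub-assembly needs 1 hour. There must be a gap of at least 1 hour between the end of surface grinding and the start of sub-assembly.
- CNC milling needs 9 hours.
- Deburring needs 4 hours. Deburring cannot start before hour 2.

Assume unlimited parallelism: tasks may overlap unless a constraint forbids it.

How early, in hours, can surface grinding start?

Deburring waits on its own release at hour 2, so it starts at hour 2 and finishes at 2 + 4 = hour 6.
Cutting has no prerequisites, so it starts at hour 0 and finishes at hour 3.
Heat treatment cannot start until cutting (finishes hour 3); deburring (finishes hour 6, plus 3-hour gap → hour 9). The controlling bound is hour 9, so heat treatment finishes at 9 + 9 = hour 18.
Surface grinding waits on heat treatment (finishes hour 18, plus 3-hour gap → hour 21), so the earliest it can start is hour 21.

21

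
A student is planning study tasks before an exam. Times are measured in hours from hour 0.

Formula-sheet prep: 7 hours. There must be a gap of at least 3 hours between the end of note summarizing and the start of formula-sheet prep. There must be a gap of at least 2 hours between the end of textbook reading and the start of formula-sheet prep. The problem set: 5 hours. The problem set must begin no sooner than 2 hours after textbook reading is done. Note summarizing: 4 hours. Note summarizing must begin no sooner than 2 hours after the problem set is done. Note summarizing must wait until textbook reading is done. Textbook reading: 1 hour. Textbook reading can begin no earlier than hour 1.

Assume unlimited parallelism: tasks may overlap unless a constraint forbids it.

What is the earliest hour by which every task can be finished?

Textbook reading cannot begin until its own release at hour 1. It runs from hour 1 to 1 + 1 = hour 2.
After textbook reading (finishes hour 2, plus 2-hour gap → hour 4), the problem set can start at hour 4 and finishes at hour 9.
Note summarizing cannot start until the problem set (finishes hour 9, plus 2-hour gap → hour 11); textbook reading (finishes hour 2). The controlling bound is hour 11, so note summarizing finishes at 11 + 4 = hour 15.
For formula-sheet prep: note summarizing (finishes hour 15, plus 3-hour gap → hour 18); textbook reading (finishes hour 2, plus 2-hour gap → hour 4). Taking the maximum gives a start of hour 18, and it finishes at 18 + 7 = hour 25.
All tasks are finished once the last one completes. Finish times: Textbook reading at 2, The problem set at 9, Note summarizing at 15, Formula-sheet prep at 25. The latest is hour 25.

25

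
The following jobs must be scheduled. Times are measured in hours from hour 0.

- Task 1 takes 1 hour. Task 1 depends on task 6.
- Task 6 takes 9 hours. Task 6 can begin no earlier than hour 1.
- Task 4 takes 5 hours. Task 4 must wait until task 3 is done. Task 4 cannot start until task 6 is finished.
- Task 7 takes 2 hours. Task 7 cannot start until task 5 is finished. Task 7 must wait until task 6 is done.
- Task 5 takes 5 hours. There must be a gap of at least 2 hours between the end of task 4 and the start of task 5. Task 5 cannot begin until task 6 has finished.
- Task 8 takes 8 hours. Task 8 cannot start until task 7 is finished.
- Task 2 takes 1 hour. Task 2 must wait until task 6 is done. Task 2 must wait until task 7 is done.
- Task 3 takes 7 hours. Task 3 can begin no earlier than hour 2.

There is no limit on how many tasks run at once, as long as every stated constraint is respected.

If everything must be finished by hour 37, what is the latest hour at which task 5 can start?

To finish by hour 37, task 2 (duration 1) must start no later than hour 36.
To finish by hour 37, task 8 (duration 8) must start no later than hour 29.
For task 7: task 2 (must start by hour 36); task 8 (must start by hour 29). The most restrictive is hour 29; with a 2-hour duration, task 7 must start by hour 27.
Task 5 feeds into task 7 (must start by hour 27); so task 5 must finish by hour 27 and therefore start by hour 22.

22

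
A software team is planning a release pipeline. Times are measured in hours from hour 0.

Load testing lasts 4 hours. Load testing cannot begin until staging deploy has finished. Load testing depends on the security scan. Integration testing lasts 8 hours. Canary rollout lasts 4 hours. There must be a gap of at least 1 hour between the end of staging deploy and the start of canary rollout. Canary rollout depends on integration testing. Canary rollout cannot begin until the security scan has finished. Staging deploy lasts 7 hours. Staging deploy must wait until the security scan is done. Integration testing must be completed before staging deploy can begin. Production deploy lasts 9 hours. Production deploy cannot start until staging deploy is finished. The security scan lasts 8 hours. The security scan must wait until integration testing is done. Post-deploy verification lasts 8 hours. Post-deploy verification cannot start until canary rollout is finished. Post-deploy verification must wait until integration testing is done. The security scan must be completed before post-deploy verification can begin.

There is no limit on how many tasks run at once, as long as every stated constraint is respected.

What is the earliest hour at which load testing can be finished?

27

Nothing blocks integration testing, so it runs from hour 0 to hour 8.
After integration testing (finishes hour 8), the security scan can start at hour 8 and finishes at hour 16.
Staging deploy has to wait for the security scan (finishes hour 16); integration testing (finishes hour 8). The latest of these is hour 16, so staging deploy runs hour 16 to 16 + 7 = hour 23.
Load testing needs all of staging deploy (finishes hour 23); the security scan (finishes hour 16). That puts its earliest start at hour 23; it finishes at 23 + 4 = hour 27.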